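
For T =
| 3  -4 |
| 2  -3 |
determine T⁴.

[[1, 0], [0, 1]]

T² = I (check: tr T = 0 and det T = -1), so T⁴ = I since 4 is even.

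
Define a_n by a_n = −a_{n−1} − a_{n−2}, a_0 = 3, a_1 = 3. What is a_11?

−6

With companion matrix A = [[−1, −1], [1, 0]], [a_n, a_{n−1}]ᵀ = A·[a_{n−1}, a_{n−2}]ᵀ, so [a_11, a_10]ᵀ = A^10·[a_1, a_0]ᵀ.
A^10 = [[−1, −1], [1, 0]], giving [a_11, a_10]ᵀ = [[−6], [3]].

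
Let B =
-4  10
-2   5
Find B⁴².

B² = B (a projection; rank 1, trace 1), so B⁴² = B.

[[-4, 10], [-2, 5]]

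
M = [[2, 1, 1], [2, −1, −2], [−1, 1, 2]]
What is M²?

[[5, 2, 2], [4, 1, 0], [−2, 0, 1]]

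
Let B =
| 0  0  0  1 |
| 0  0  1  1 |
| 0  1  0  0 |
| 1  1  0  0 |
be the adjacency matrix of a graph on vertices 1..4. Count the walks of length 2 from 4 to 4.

2

The number of length-2 walks from vertex 4 to vertex 4 is entry (4,4) of B^2, where B is the adjacency matrix.
B^2 = [[1, 1, 0, 0], [1, 2, 0, 0], [0, 0, 1, 1], [0, 0, 1, 2]]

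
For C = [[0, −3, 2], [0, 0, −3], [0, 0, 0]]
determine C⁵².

C is strictly triangular, hence nilpotent: C³ = 0, so C⁵² = 0.

[[0, 0, 0], [0, 0, 0], [0, 0, 0]]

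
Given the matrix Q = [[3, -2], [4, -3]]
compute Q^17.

[[3, -2], [4, -3]]

Q² = I (check: tr Q = 0 and det Q = -1), so Q^17 = Q since 17 is odd.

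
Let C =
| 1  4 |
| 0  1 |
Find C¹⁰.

[[1, 40], [0, 1]]

C = I + N where N = [[0, 4], [0, 0]] is strictly upper-triangular, so N² = 0.
(I + N)¹⁰ = I + 10·N = [[1, 40], [0, 1]].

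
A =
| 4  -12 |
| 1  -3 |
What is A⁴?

A² = A (a projection; rank 1, trace 1), so A⁴ = A.

[[4, -12], [1, -3]]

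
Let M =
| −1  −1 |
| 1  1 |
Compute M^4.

[[0, 0], [0, 0]]

M^2 = [[0, 0], [0, 0]]
M^3 = [[0, 0], [0, 0]]
M^4 = [[0, 0], [0, 0]]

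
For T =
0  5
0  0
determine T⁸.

T is strictly triangular, hence nilpotent: T² = 0, so T⁸ = 0.

[[0, 0], [0, 0]]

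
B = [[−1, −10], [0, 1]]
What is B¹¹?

[[−1, −10], [0, 1]]

B² = I (check: tr B = 0 and det B = −1), so B¹¹ = B since 11 is odd.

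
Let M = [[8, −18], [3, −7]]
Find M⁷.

[[386, −774], [129, −259]]

tr M = 1 and det M = −2, so the characteristic polynomial is λ² − (1)λ + (−2) with roots −1 and 2.
Eigenvectors give P = [[−2, 3], [−1, 1]] with P⁻¹ = [[1, −3], [1, −2]], and M = P·diag(−1, 2)·P⁻¹.
Then M⁷ = P·diag(−1, 128)·P⁻¹ = [[2, 384], [1, 128]] · [[1, −3], [1, −2]] = [[386, −774], [129, −259]].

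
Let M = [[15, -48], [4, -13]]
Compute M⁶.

tr M = 2 and det M = -3, so the characteristic polynomial is λ² − (2)λ + (-3) with roots 3 and -1.
Eigenvectors give P = [[4, 3], [1, 1]] with P⁻¹ = [[1, -3], [-1, 4]], and M = P·diag(3, -1)·P⁻¹.
Then M⁶ = P·diag(729, 1)·P⁻¹ = [[2916, 3], [729, 1]] · [[1, -3], [-1, 4]] = [[2913, -8736], [728, -2183]].

[[2913, -8736], [728, -2183]]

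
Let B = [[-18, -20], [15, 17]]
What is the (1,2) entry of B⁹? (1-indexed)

-80780

tr B = -1 and det B = -6, so the characteristic polynomial is λ² − (-1)λ + (-6) with roots 2 and -3.
Eigenvectors give P = [[-1, 4], [1, -3]] with P⁻¹ = [[3, 4], [1, 1]], and B = P·diag(2, -3)·P⁻¹.
Then B⁹ = P·diag(512, -19683)·P⁻¹ = [[-512, -78732], [512, 59049]] · [[3, 4], [1, 1]] = [[-80268, -80780], [60585, 61097]].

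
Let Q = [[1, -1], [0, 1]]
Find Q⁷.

Q = I + N where N = [[0, -1], [0, 0]] is strictly upper-triangular, so N² = 0.
(I + N)⁷ = I + 7·N = [[1, -7], [0, 1]].

[[1, -7], [0, 1]]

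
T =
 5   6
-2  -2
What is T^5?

tr T = 3 and det T = 2, so the characteristic polynomial is λ² − (3)λ + (2) with roots 2 and 1.
Eigenvectors give P = [[2, 3], [-1, -2]] with P⁻¹ = [[2, 3], [-1, -2]], and T = P·diag(2, 1)·P⁻¹.
Then T^5 = P·diag(32, 1)·P⁻¹ = [[64, 3], [-32, -2]] · [[2, 3], [-1, -2]] = [[125, 186], [-62, -92]].

[[125, 186], [-62, -92]]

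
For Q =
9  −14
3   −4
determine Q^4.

[[471, −910], [195, −374]]

tr Q = 5 and det Q = 6, so the characteristic polynomial is λ² − (5)λ + (6) with roots 3 and 2.
Eigenvectors give P = [[7, −2], [3, −1]] with P⁻¹ = [[1, −2], [3, −7]], and Q = P·diag(3, 2)·P⁻¹.
Then Q^4 = P·diag(81, 16)·P⁻¹ = [[567, −32], [243, −16]] · [[1, −2], [3, −7]] = [[471, −910], [195, −374]].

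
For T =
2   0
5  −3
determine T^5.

[[32, 0], [275, −243]]

tr T = −1 and det T = −6, so the characteristic polynomial is λ² − (−1)λ + (−6) with roots −3 and 2.
Eigenvectors give P = [[0, 1], [−1, 1]] with P⁻¹ = [[1, −1], [1, 0]], and T = P·diag(−3, 2)·P⁻¹.
Then T^5 = P·diag(−243, 32)·P⁻¹ = [[0, 32], [243, 32]] · [[1, −1], [1, 0]] = [[32, 0], [275, −243]].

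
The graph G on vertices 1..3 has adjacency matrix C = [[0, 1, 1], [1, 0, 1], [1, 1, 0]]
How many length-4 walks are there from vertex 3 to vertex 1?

The number of length-4 walks from vertex 3 to vertex 1 is entry (3,1) of C⁴, where C is the adjacency matrix.
C² = [[2, 1, 1], [1, 2, 1], [1, 1, 2]]
C³ = [[2, 3, 3], [3, 2, 3], [3, 3, 2]]
C⁴ = [[6, 5, 5], [5, 6, 5], [5, 5, 6]]

5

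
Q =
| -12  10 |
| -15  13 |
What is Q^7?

[[-4758, 4630], [-6945, 6817]]

tr Q = 1 and det Q = -6, so the characteristic polynomial is λ² − (1)λ + (-6) with roots -2 and 3.
Eigenvectors give P = [[-1, -2], [-1, -3]] with P⁻¹ = [[-3, 2], [1, -1]], and Q = P·diag(-2, 3)·P⁻¹.
Then Q^7 = P·diag(-128, 2187)·P⁻¹ = [[128, -4374], [128, -6561]] · [[-3, 2], [1, -1]] = [[-4758, 4630], [-6945, 6817]].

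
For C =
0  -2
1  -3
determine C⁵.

tr C = -3 and det C = 2, so the characteristic polynomial is λ² − (-3)λ + (2) with roots -2 and -1.
Eigenvectors give P = [[1, 2], [1, 1]] with P⁻¹ = [[-1, 2], [1, -1]], and C = P·diag(-2, -1)·P⁻¹.
Then C⁵ = P·diag(-32, -1)·P⁻¹ = [[-32, -2], [-32, -1]] · [[-1, 2], [1, -1]] = [[30, -62], [31, -63]].

[[30, -62], [31, -63]]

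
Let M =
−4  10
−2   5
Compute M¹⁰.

M² = M (a projection; rank 1, trace 1), so M¹⁰ = M.

[[−4, 10], [−2, 5]]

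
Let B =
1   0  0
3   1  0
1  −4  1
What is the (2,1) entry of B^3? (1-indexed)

9

B = I + N where N = [[0, 0, 0], [3, 0, 0], [1, −4, 0]] is strictly lower-triangular, so N^3 = 0.
(I + N)^3 = I + 3·N + 3·N^2 = [[1, 0, 0], [9, 1, 0], [−33, −12, 1]].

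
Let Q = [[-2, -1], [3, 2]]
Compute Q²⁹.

Q² = I (check: tr Q = 0 and det Q = -1), so Q²⁹ = Q since 29 is odd.

[[-2, -1], [3, 2]]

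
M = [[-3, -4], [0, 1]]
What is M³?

M² = [[9, 8], [0, 1]]
M³ = [[-27, -28], [0, 1]]

[[-27, -28], [0, 1]]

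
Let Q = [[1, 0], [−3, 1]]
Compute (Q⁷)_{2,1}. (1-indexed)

Q = I + N where N = [[0, 0], [−3, 0]] is strictly lower-triangular, so N² = 0.
(I + N)⁷ = I + 7·N = [[1, 0], [−21, 1]].

−21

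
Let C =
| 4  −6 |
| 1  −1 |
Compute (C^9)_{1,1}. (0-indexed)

−1021

tr C = 3 and det C = 2, so the characteristic polynomial is λ² − (3)λ + (2) with roots 1 and 2.
Eigenvectors give P = [[−2, 3], [−1, 1]] with P⁻¹ = [[1, −3], [1, −2]], and C = P·diag(1, 2)·P⁻¹.
Then C^9 = P·diag(1, 512)·P⁻¹ = [[−2, 1536], [−1, 512]] · [[1, −3], [1, −2]] = [[1534, −3066], [511, −1021]].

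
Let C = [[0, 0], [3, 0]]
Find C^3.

[[0, 0], [0, 0]]

C is strictly triangular, hence nilpotent: C^2 = 0, so C^3 = 0.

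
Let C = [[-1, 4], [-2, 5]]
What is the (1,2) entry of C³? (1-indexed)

52

tr C = 4 and det C = 3, so the characteristic polynomial is λ² − (4)λ + (3) with roots 1 and 3.
Eigenvectors give P = [[2, -1], [1, -1]] with P⁻¹ = [[1, -1], [1, -2]], and C = P·diag(1, 3)·P⁻¹.
Then C³ = P·diag(1, 27)·P⁻¹ = [[2, -27], [1, -27]] · [[1, -1], [1, -2]] = [[-25, 52], [-26, 53]].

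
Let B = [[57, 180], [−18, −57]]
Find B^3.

tr B = 0 and det B = −9, so the characteristic polynomial is λ² − (0)λ + (−9) with roots 3 and −3.
Eigenvectors give P = [[10, −3], [−3, 1]] with P⁻¹ = [[1, 3], [3, 10]], and B = P·diag(3, −3)·P⁻¹.
Then B^3 = P·diag(27, −27)·P⁻¹ = [[270, 81], [−81, −27]] · [[1, 3], [3, 10]] = [[513, 1620], [−162, −513]].

[[513, 1620], [−162, −513]]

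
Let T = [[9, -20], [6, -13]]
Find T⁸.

tr T = -4 and det T = 3, so the characteristic polynomial is λ² − (-4)λ + (3) with roots -1 and -3.
Eigenvectors give P = [[2, -5], [1, -3]] with P⁻¹ = [[3, -5], [1, -2]], and T = P·diag(-1, -3)·P⁻¹.
Then T⁸ = P·diag(1, 6561)·P⁻¹ = [[2, -32805], [1, -19683]] · [[3, -5], [1, -2]] = [[-32799, 65600], [-19680, 39361]].

[[-32799, 65600], [-19680, 39361]]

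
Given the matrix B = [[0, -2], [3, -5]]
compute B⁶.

[[-1266, 1330], [-1995, 2059]]

tr B = -5 and det B = 6, so the characteristic polynomial is λ² − (-5)λ + (6) with roots -3 and -2.
Eigenvectors give P = [[-2, 1], [-3, 1]] with P⁻¹ = [[1, -1], [3, -2]], and B = P·diag(-3, -2)·P⁻¹.
Then B⁶ = P·diag(729, 64)·P⁻¹ = [[-1458, 64], [-2187, 64]] · [[1, -1], [3, -2]] = [[-1266, 1330], [-1995, 2059]].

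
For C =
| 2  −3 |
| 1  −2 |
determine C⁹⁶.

C² = I (check: tr C = 0 and det C = −1), so C⁹⁶ = I since 96 is even.

[[1, 0], [0, 1]]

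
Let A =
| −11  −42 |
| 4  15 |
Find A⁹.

[[−118091, −413322], [39364, 137775]]

tr A = 4 and det A = 3, so the characteristic polynomial is λ² − (4)λ + (3) with roots 1 and 3.
Eigenvectors give P = [[−7, −3], [2, 1]] with P⁻¹ = [[−1, −3], [2, 7]], and A = P·diag(1, 3)·P⁻¹.
Then A⁹ = P·diag(1, 19683)·P⁻¹ = [[−7, −59049], [2, 19683]] · [[−1, −3], [2, 7]] = [[−118091, −413322], [39364, 137775]].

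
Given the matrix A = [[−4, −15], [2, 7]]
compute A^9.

tr A = 3 and det A = 2, so the characteristic polynomial is λ² − (3)λ + (2) with roots 2 and 1.
Eigenvectors give P = [[−5, −3], [2, 1]] with P⁻¹ = [[1, 3], [−2, −5]], and A = P·diag(2, 1)·P⁻¹.
Then A^9 = P·diag(512, 1)·P⁻¹ = [[−2560, −3], [1024, 1]] · [[1, 3], [−2, −5]] = [[−2554, −7665], [1022, 3067]].

[[−2554, −7665], [1022, 3067]]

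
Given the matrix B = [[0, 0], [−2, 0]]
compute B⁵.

[[0, 0], [0, 0]]

B is strictly triangular, hence nilpotent: B² = 0, so B⁵ = 0.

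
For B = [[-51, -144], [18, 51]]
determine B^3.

[[-459, -1296], [162, 459]]

tr B = 0 and det B = -9, so the characteristic polynomial is λ² − (0)λ + (-9) with roots -3 and 3.
Eigenvectors give P = [[-3, -8], [1, 3]] with P⁻¹ = [[-3, -8], [1, 3]], and B = P·diag(-3, 3)·P⁻¹.
Then B^3 = P·diag(-27, 27)·P⁻¹ = [[81, -216], [-27, 81]] · [[-3, -8], [1, 3]] = [[-459, -1296], [162, 459]].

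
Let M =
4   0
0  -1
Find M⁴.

[[256, 0], [0, 1]]

M² = [[16, 0], [0, 1]]
M³ = [[64, 0], [0, -1]]
M⁴ = [[256, 0], [0, 1]]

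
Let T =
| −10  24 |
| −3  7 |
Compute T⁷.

[[−1144, 3048], [−381, 1015]]

tr T = −3 and det T = 2, so the characteristic polynomial is λ² − (−3)λ + (2) with roots −1 and −2.
Eigenvectors give P = [[8, −3], [3, −1]] with P⁻¹ = [[−1, 3], [−3, 8]], and T = P·diag(−1, −2)·P⁻¹.
Then T⁷ = P·diag(−1, −128)·P⁻¹ = [[−8, 384], [−3, 128]] · [[−1, 3], [−3, 8]] = [[−1144, 3048], [−381, 1015]].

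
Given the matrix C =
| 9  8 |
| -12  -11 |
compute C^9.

[[39369, 39368], [-59052, -59051]]

tr C = -2 and det C = -3, so the characteristic polynomial is λ² − (-2)λ + (-3) with roots 1 and -3.
Eigenvectors give P = [[1, -2], [-1, 3]] with P⁻¹ = [[3, 2], [1, 1]], and C = P·diag(1, -3)·P⁻¹.
Then C^9 = P·diag(1, -19683)·P⁻¹ = [[1, 39366], [-1, -59049]] · [[3, 2], [1, 1]] = [[39369, 39368], [-59052, -59051]].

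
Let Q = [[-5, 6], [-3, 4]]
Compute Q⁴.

tr Q = -1 and det Q = -2, so the characteristic polynomial is λ² − (-1)λ + (-2) with roots -2 and 1.
Eigenvectors give P = [[2, 1], [1, 1]] with P⁻¹ = [[1, -1], [-1, 2]], and Q = P·diag(-2, 1)·P⁻¹.
Then Q⁴ = P·diag(16, 1)·P⁻¹ = [[32, 1], [16, 1]] · [[1, -1], [-1, 2]] = [[31, -30], [15, -14]].

[[31, -30], [15, -14]]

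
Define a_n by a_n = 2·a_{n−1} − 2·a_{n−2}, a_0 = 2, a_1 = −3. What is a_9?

With companion matrix B = [[2, −2], [1, 0]], [a_n, a_{n−1}]ᵀ = B·[a_{n−1}, a_{n−2}]ᵀ, so [a_9, a_8]ᵀ = B^8·[a_1, a_0]ᵀ.
B^8 = [[16, 0], [0, 16]], giving [a_9, a_8]ᵀ = [[−48], [32]].

−48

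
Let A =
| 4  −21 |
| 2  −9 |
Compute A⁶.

[[−3926, 13965], [−1330, 4719]]

tr A = −5 and det A = 6, so the characteristic polynomial is λ² − (−5)λ + (6) with roots −3 and −2.
Eigenvectors give P = [[3, 7], [1, 2]] with P⁻¹ = [[−2, 7], [1, −3]], and A = P·diag(−3, −2)·P⁻¹.
Then A⁶ = P·diag(729, 64)·P⁻¹ = [[2187, 448], [729, 128]] · [[−2, 7], [1, −3]] = [[−3926, 13965], [−1330, 4719]].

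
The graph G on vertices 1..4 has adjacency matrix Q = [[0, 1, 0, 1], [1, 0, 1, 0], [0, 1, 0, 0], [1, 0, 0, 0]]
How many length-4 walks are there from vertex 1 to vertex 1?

5

The number of length-4 walks from vertex 1 to vertex 1 is entry (1,1) of Q⁴, where Q is the adjacency matrix.
Q² = [[2, 0, 1, 0], [0, 2, 0, 1], [1, 0, 1, 0], [0, 1, 0, 1]]
Q³ = [[0, 3, 0, 2], [3, 0, 2, 0], [0, 2, 0, 1], [2, 0, 1, 0]]
Q⁴ = [[5, 0, 3, 0], [0, 5, 0, 3], [3, 0, 2, 0], [0, 3, 0, 2]]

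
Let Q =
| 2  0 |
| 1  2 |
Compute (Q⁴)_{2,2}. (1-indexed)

16

Q² = [[4, 0], [4, 4]]
Q³ = [[8, 0], [12, 8]]
Q⁴ = [[16, 0], [32, 16]]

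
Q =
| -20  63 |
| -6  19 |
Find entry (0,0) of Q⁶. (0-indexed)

tr Q = -1 and det Q = -2, so the characteristic polynomial is λ² − (-1)λ + (-2) with roots -2 and 1.
Eigenvectors give P = [[-7, -3], [-2, -1]] with P⁻¹ = [[-1, 3], [2, -7]], and Q = P·diag(-2, 1)·P⁻¹.
Then Q⁶ = P·diag(64, 1)·P⁻¹ = [[-448, -3], [-128, -1]] · [[-1, 3], [2, -7]] = [[442, -1323], [126, -377]].

442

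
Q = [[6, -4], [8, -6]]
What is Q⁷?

tr Q = 0 and det Q = -4, so the characteristic polynomial is λ² − (0)λ + (-4) with roots 2 and -2.
Eigenvectors give P = [[1, -1], [1, -2]] with P⁻¹ = [[2, -1], [1, -1]], and Q = P·diag(2, -2)·P⁻¹.
Then Q⁷ = P·diag(128, -128)·P⁻¹ = [[128, 128], [128, 256]] · [[2, -1], [1, -1]] = [[384, -256], [512, -384]].

[[384, -256], [512, -384]]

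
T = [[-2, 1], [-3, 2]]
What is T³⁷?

T² = I (check: tr T = 0 and det T = -1), so T³⁷ = T since 37 is odd.

[[-2, 1], [-3, 2]]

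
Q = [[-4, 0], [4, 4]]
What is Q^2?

[[16, 0], [0, 16]]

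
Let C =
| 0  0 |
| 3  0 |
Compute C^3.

C is strictly triangular, hence nilpotent: C^2 = 0, so C^3 = 0.

[[0, 0], [0, 0]]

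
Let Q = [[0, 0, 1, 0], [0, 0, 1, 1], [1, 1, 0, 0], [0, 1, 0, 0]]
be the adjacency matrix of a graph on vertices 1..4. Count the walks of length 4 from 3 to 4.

The number of length-4 walks from vertex 3 to vertex 4 is entry (3,4) of Q^4, where Q is the adjacency matrix.
Q^2 = [[1, 1, 0, 0], [1, 2, 0, 0], [0, 0, 2, 1], [0, 0, 1, 1]]
Q^3 = [[0, 0, 2, 1], [0, 0, 3, 2], [2, 3, 0, 0], [1, 2, 0, 0]]
Q^4 = [[2, 3, 0, 0], [3, 5, 0, 0], [0, 0, 5, 3], [0, 0, 3, 2]]

3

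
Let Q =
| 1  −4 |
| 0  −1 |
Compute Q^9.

[[1, −4], [0, −1]]

Q² = I (check: tr Q = 0 and det Q = −1), so Q^9 = Q since 9 is odd.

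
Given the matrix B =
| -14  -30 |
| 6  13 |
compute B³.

tr B = -1 and det B = -2, so the characteristic polynomial is λ² − (-1)λ + (-2) with roots 1 and -2.
Eigenvectors give P = [[-2, 5], [1, -2]] with P⁻¹ = [[2, 5], [1, 2]], and B = P·diag(1, -2)·P⁻¹.
Then B³ = P·diag(1, -8)·P⁻¹ = [[-2, -40], [1, 16]] · [[2, 5], [1, 2]] = [[-44, -90], [18, 37]].

[[-44, -90], [18, 37]]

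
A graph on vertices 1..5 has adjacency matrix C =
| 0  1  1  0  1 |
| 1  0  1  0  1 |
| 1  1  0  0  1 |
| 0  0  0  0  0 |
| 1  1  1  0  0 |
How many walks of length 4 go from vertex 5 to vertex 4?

The number of length-4 walks from vertex 5 to vertex 4 is entry (5,4) of C⁴, where C is the adjacency matrix.
C² = [[3, 2, 2, 0, 2], [2, 3, 2, 0, 2], [2, 2, 3, 0, 2], [0, 0, 0, 0, 0], [2, 2, 2, 0, 3]]
C³ = [[6, 7, 7, 0, 7], [7, 6, 7, 0, 7], [7, 7, 6, 0, 7], [0, 0, 0, 0, 0], [7, 7, 7, 0, 6]]
C⁴ = [[21, 20, 20, 0, 20], [20, 21, 20, 0, 20], [20, 20, 21, 0, 20], [0, 0, 0, 0, 0], [20, 20, 20, 0, 21]]

0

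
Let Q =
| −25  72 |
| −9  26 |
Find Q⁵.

tr Q = 1 and det Q = −2, so the characteristic polynomial is λ² − (1)λ + (−2) with roots −1 and 2.
Eigenvectors give P = [[3, 8], [1, 3]] with P⁻¹ = [[3, −8], [−1, 3]], and Q = P·diag(−1, 2)·P⁻¹.
Then Q⁵ = P·diag(−1, 32)·P⁻¹ = [[−3, 256], [−1, 96]] · [[3, −8], [−1, 3]] = [[−265, 792], [−99, 296]].

[[−265, 792], [−99, 296]]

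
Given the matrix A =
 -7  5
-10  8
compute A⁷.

tr A = 1 and det A = -6, so the characteristic polynomial is λ² − (1)λ + (-6) with roots 3 and -2.
Eigenvectors give P = [[-1, 1], [-2, 1]] with P⁻¹ = [[1, -1], [2, -1]], and A = P·diag(3, -2)·P⁻¹.
Then A⁷ = P·diag(2187, -128)·P⁻¹ = [[-2187, -128], [-4374, -128]] · [[1, -1], [2, -1]] = [[-2443, 2315], [-4630, 4502]].

[[-2443, 2315], [-4630, 4502]]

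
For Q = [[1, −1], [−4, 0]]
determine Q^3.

[[9, −5], [−20, 4]]

Q^2 = [[5, −1], [−4, 4]]
Q^3 = [[9, −5], [−20, 4]]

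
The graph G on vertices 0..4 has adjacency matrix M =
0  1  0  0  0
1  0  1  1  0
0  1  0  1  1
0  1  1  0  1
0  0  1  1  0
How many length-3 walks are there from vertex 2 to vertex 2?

The number of length-3 walks from vertex 2 to vertex 2 is entry (2,2) of M³, where M is the adjacency matrix.
M² = [[1, 0, 1, 1, 0], [0, 3, 1, 1, 2], [1, 1, 3, 2, 1], [1, 1, 2, 3, 1], [0, 2, 1, 1, 2]]
M³ = [[0, 3, 1, 1, 2], [3, 2, 6, 6, 2], [1, 6, 4, 5, 5], [1, 6, 5, 4, 5], [2, 2, 5, 5, 2]]

4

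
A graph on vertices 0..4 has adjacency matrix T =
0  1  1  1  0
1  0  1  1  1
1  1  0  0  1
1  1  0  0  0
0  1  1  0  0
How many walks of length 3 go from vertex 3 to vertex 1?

6

The number of length-3 walks from vertex 3 to vertex 1 is entry (3,1) of T³, where T is the adjacency matrix.
T² = [[3, 2, 1, 1, 2], [2, 4, 2, 1, 1], [1, 2, 3, 2, 1], [1, 1, 2, 2, 1], [2, 1, 1, 1, 2]]
T³ = [[4, 7, 7, 5, 3], [7, 6, 7, 6, 6], [7, 7, 4, 3, 5], [5, 6, 3, 2, 3], [3, 6, 5, 3, 2]]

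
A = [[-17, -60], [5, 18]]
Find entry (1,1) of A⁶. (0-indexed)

tr A = 1 and det A = -6, so the characteristic polynomial is λ² − (1)λ + (-6) with roots -2 and 3.
Eigenvectors give P = [[4, -3], [-1, 1]] with P⁻¹ = [[1, 3], [1, 4]], and A = P·diag(-2, 3)·P⁻¹.
Then A⁶ = P·diag(64, 729)·P⁻¹ = [[256, -2187], [-64, 729]] · [[1, 3], [1, 4]] = [[-1931, -7980], [665, 2724]].

2724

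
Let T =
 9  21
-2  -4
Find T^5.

tr T = 5 and det T = 6, so the characteristic polynomial is λ² − (5)λ + (6) with roots 3 and 2.
Eigenvectors give P = [[-7, -3], [2, 1]] with P⁻¹ = [[-1, -3], [2, 7]], and T = P·diag(3, 2)·P⁻¹.
Then T^5 = P·diag(243, 32)·P⁻¹ = [[-1701, -96], [486, 32]] · [[-1, -3], [2, 7]] = [[1509, 4431], [-422, -1234]].

[[1509, 4431], [-422, -1234]]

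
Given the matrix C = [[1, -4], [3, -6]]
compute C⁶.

[[-1931, 2660], [-1995, 2724]]

tr C = -5 and det C = 6, so the characteristic polynomial is λ² − (-5)λ + (6) with roots -3 and -2.
Eigenvectors give P = [[1, 4], [1, 3]] with P⁻¹ = [[-3, 4], [1, -1]], and C = P·diag(-3, -2)·P⁻¹.
Then C⁶ = P·diag(729, 64)·P⁻¹ = [[729, 256], [729, 192]] · [[-3, 4], [1, -1]] = [[-1931, 2660], [-1995, 2724]].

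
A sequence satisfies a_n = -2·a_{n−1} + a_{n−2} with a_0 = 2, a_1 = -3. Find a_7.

-647

With companion matrix A = [[-2, 1], [1, 0]], [a_n, a_{n−1}]ᵀ = A·[a_{n−1}, a_{n−2}]ᵀ, so [a_7, a_6]ᵀ = A^6·[a_1, a_0]ᵀ.
A^6 = [[169, -70], [-70, 29]], giving [a_7, a_6]ᵀ = [[-647], [268]].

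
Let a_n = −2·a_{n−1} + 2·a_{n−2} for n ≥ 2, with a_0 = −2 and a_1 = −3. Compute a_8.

With companion matrix B = [[−2, 2], [1, 0]], [a_n, a_{n−1}]ᵀ = B·[a_{n−1}, a_{n−2}]ᵀ, so [a_8, a_7]ᵀ = B⁷·[a_1, a_0]ᵀ.
B⁷ = [[−896, 656], [328, −240]], giving [a_8, a_7]ᵀ = [[1376], [−504]].

1376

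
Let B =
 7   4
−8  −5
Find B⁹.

[[39367, 19684], [−39368, −19685]]

tr B = 2 and det B = −3, so the characteristic polynomial is λ² − (2)λ + (−3) with roots 3 and −1.
Eigenvectors give P = [[−1, −1], [1, 2]] with P⁻¹ = [[−2, −1], [1, 1]], and B = P·diag(3, −1)·P⁻¹.
Then B⁹ = P·diag(19683, −1)·P⁻¹ = [[−19683, 1], [19683, −2]] · [[−2, −1], [1, 1]] = [[39367, 19684], [−39368, −19685]].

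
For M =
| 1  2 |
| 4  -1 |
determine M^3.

[[9, 18], [36, -9]]

M^2 = [[9, 0], [0, 9]]
M^3 = [[9, 18], [36, -9]]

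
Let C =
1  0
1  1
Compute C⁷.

[[1, 0], [7, 1]]

C = I + N where N = [[0, 0], [1, 0]] is strictly lower-triangular, so N² = 0.
(I + N)⁷ = I + 7·N = [[1, 0], [7, 1]].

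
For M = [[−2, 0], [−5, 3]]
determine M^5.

[[−32, 0], [−275, 243]]

tr M = 1 and det M = −6, so the characteristic polynomial is λ² − (1)λ + (−6) with roots −2 and 3.
Eigenvectors give P = [[1, 0], [1, 1]] with P⁻¹ = [[1, 0], [−1, 1]], and M = P·diag(−2, 3)·P⁻¹.
Then M^5 = P·diag(−32, 243)·P⁻¹ = [[−32, 0], [−32, 243]] · [[1, 0], [−1, 1]] = [[−32, 0], [−275, 243]].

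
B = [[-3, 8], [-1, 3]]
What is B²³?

B² = I (check: tr B = 0 and det B = -1), so B²³ = B since 23 is odd.

[[-3, 8], [-1, 3]]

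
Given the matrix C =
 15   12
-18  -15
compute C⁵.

[[1215, 972], [-1458, -1215]]

tr C = 0 and det C = -9, so the characteristic polynomial is λ² − (0)λ + (-9) with roots -3 and 3.
Eigenvectors give P = [[2, -1], [-3, 1]] with P⁻¹ = [[-1, -1], [-3, -2]], and C = P·diag(-3, 3)·P⁻¹.
Then C⁵ = P·diag(-243, 243)·P⁻¹ = [[-486, -243], [729, 243]] · [[-1, -1], [-3, -2]] = [[1215, 972], [-1458, -1215]].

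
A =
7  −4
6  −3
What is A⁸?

[[19681, −13120], [19680, −13119]]

tr A = 4 and det A = 3, so the characteristic polynomial is λ² − (4)λ + (3) with roots 1 and 3.
Eigenvectors give P = [[−2, 1], [−3, 1]] with P⁻¹ = [[1, −1], [3, −2]], and A = P·diag(1, 3)·P⁻¹.
Then A⁸ = P·diag(1, 6561)·P⁻¹ = [[−2, 6561], [−3, 6561]] · [[1, −1], [3, −2]] = [[19681, −13120], [19680, −13119]].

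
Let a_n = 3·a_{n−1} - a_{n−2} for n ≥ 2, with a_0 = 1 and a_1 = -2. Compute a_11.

-42187

With companion matrix T = [[3, -1], [1, 0]], [a_n, a_{n−1}]ᵀ = T·[a_{n−1}, a_{n−2}]ᵀ, so [a_11, a_10]ᵀ = T¹⁰·[a_1, a_0]ᵀ.
T¹⁰ = [[17711, -6765], [6765, -2584]], giving [a_11, a_10]ᵀ = [[-42187], [-16114]].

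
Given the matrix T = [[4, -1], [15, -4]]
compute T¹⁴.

[[1, 0], [0, 1]]

T² = I (check: tr T = 0 and det T = -1), so T¹⁴ = I since 14 is even.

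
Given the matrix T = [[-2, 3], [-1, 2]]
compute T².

[[1, 0], [0, 1]]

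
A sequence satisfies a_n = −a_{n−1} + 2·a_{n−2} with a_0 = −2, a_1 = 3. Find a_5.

With companion matrix C = [[−1, 2], [1, 0]], [a_n, a_{n−1}]ᵀ = C·[a_{n−1}, a_{n−2}]ᵀ, so [a_5, a_4]ᵀ = C⁴·[a_1, a_0]ᵀ.
C⁴ = [[11, −10], [−5, 6]], giving [a_5, a_4]ᵀ = [[53], [−27]].

53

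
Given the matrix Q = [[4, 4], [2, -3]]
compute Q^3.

Q^2 = [[24, 4], [2, 17]]
Q^3 = [[104, 84], [42, -43]]

[[104, 84], [42, -43]]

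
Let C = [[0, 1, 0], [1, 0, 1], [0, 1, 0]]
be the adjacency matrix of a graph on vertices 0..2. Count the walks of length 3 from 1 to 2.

The number of length-3 walks from vertex 1 to vertex 2 is entry (1,2) of C^3, where C is the adjacency matrix.
C^2 = [[1, 0, 1], [0, 2, 0], [1, 0, 1]]
C^3 = [[0, 2, 0], [2, 0, 2], [0, 2, 0]]

2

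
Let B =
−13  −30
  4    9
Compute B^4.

[[481, 1200], [−160, −399]]

tr B = −4 and det B = 3, so the characteristic polynomial is λ² − (−4)λ + (3) with roots −3 and −1.
Eigenvectors give P = [[−3, −5], [1, 2]] with P⁻¹ = [[−2, −5], [1, 3]], and B = P·diag(−3, −1)·P⁻¹.
Then B^4 = P·diag(81, 1)·P⁻¹ = [[−243, −5], [81, 2]] · [[−2, −5], [1, 3]] = [[481, 1200], [−160, −399]].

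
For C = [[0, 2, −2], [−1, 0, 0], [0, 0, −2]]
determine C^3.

[[0, −4, −4], [2, 0, −4], [0, 0, −8]]

C^2 = [[−2, 0, 4], [0, −2, 2], [0, 0, 4]]
C^3 = [[0, −4, −4], [2, 0, −4], [0, 0, −8]]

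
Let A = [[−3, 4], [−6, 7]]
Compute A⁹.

[[−39363, 39364], [−59046, 59047]]

tr A = 4 and det A = 3, so the characteristic polynomial is λ² − (4)λ + (3) with roots 3 and 1.
Eigenvectors give P = [[−2, 1], [−3, 1]] with P⁻¹ = [[1, −1], [3, −2]], and A = P·diag(3, 1)·P⁻¹.
Then A⁹ = P·diag(19683, 1)·P⁻¹ = [[−39366, 1], [−59049, 1]] · [[1, −1], [3, −2]] = [[−39363, 39364], [−59046, 59047]].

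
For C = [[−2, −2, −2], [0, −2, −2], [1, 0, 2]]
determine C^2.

[[2, 8, 4], [−2, 4, 0], [0, −2, 2]]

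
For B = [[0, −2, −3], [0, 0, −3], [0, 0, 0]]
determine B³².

[[0, 0, 0], [0, 0, 0], [0, 0, 0]]

B is strictly triangular, hence nilpotent: B³ = 0, so B³² = 0.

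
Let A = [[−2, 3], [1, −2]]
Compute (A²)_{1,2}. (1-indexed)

−12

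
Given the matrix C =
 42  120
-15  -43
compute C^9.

[[162072, 484680], [-60585, -181243]]

tr C = -1 and det C = -6, so the characteristic polynomial is λ² − (-1)λ + (-6) with roots 2 and -3.
Eigenvectors give P = [[-3, -8], [1, 3]] with P⁻¹ = [[-3, -8], [1, 3]], and C = P·diag(2, -3)·P⁻¹.
Then C^9 = P·diag(512, -19683)·P⁻¹ = [[-1536, 157464], [512, -59049]] · [[-3, -8], [1, 3]] = [[162072, 484680], [-60585, -181243]].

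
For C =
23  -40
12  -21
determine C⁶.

tr C = 2 and det C = -3, so the characteristic polynomial is λ² − (2)λ + (-3) with roots 3 and -1.
Eigenvectors give P = [[-2, 5], [-1, 3]] with P⁻¹ = [[-3, 5], [-1, 2]], and C = P·diag(3, -1)·P⁻¹.
Then C⁶ = P·diag(729, 1)·P⁻¹ = [[-1458, 5], [-729, 3]] · [[-3, 5], [-1, 2]] = [[4369, -7280], [2184, -3639]].

[[4369, -7280], [2184, -3639]]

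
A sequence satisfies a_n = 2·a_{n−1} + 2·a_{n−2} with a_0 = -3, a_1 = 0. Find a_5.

With companion matrix M = [[2, 2], [1, 0]], [a_n, a_{n−1}]ᵀ = M·[a_{n−1}, a_{n−2}]ᵀ, so [a_5, a_4]ᵀ = M^4·[a_1, a_0]ᵀ.
M^4 = [[44, 32], [16, 12]], giving [a_5, a_4]ᵀ = [[-96], [-36]].

-96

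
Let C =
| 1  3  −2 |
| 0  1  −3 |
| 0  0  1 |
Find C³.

[[1, 9, −33], [0, 1, −9], [0, 0, 1]]

C = I + N where N = [[0, 3, −2], [0, 0, −3], [0, 0, 0]] is strictly upper-triangular, so N³ = 0.
(I + N)³ = I + 3·N + 3·N² = [[1, 9, −33], [0, 1, −9], [0, 0, 1]].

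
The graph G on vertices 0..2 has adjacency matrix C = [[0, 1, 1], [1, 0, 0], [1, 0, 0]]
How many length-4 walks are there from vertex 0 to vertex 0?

4

The number of length-4 walks from vertex 0 to vertex 0 is entry (0,0) of C⁴, where C is the adjacency matrix.
C² = [[2, 0, 0], [0, 1, 1], [0, 1, 1]]
C³ = [[0, 2, 2], [2, 0, 0], [2, 0, 0]]
C⁴ = [[4, 0, 0], [0, 2, 2], [0, 2, 2]]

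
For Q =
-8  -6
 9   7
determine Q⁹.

tr Q = -1 and det Q = -2, so the characteristic polynomial is λ² − (-1)λ + (-2) with roots 1 and -2.
Eigenvectors give P = [[-2, -1], [3, 1]] with P⁻¹ = [[1, 1], [-3, -2]], and Q = P·diag(1, -2)·P⁻¹.
Then Q⁹ = P·diag(1, -512)·P⁻¹ = [[-2, 512], [3, -512]] · [[1, 1], [-3, -2]] = [[-1538, -1026], [1539, 1027]].

[[-1538, -1026], [1539, 1027]]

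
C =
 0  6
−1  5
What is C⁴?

tr C = 5 and det C = 6, so the characteristic polynomial is λ² − (5)λ + (6) with roots 3 and 2.
Eigenvectors give P = [[2, 3], [1, 1]] with P⁻¹ = [[−1, 3], [1, −2]], and C = P·diag(3, 2)·P⁻¹.
Then C⁴ = P·diag(81, 16)·P⁻¹ = [[162, 48], [81, 16]] · [[−1, 3], [1, −2]] = [[−114, 390], [−65, 211]].

[[−114, 390], [−65, 211]]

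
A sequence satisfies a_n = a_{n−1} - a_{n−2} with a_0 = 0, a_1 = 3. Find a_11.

With companion matrix Q = [[1, -1], [1, 0]], [a_n, a_{n−1}]ᵀ = Q·[a_{n−1}, a_{n−2}]ᵀ, so [a_11, a_10]ᵀ = Q^10·[a_1, a_0]ᵀ.
Q^10 = [[-1, 1], [-1, 0]], giving [a_11, a_10]ᵀ = [[-3], [-3]].

-3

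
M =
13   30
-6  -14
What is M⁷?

tr M = -1 and det M = -2, so the characteristic polynomial is λ² − (-1)λ + (-2) with roots -2 and 1.
Eigenvectors give P = [[-2, 5], [1, -2]] with P⁻¹ = [[2, 5], [1, 2]], and M = P·diag(-2, 1)·P⁻¹.
Then M⁷ = P·diag(-128, 1)·P⁻¹ = [[256, 5], [-128, -2]] · [[2, 5], [1, 2]] = [[517, 1290], [-258, -644]].

[[517, 1290], [-258, -644]]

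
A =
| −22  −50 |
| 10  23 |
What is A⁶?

tr A = 1 and det A = −6, so the characteristic polynomial is λ² − (1)λ + (−6) with roots −2 and 3.
Eigenvectors give P = [[5, −2], [−2, 1]] with P⁻¹ = [[1, 2], [2, 5]], and A = P·diag(−2, 3)·P⁻¹.
Then A⁶ = P·diag(64, 729)·P⁻¹ = [[320, −1458], [−128, 729]] · [[1, 2], [2, 5]] = [[−2596, −6650], [1330, 3389]].

[[−2596, −6650], [1330, 3389]]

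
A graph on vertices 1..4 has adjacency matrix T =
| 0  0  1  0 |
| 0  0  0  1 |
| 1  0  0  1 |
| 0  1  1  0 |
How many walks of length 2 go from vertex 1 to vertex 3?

The number of length-2 walks from vertex 1 to vertex 3 is entry (1,3) of T², where T is the adjacency matrix.
T² = [[1, 0, 0, 1], [0, 1, 1, 0], [0, 1, 2, 0], [1, 0, 0, 2]]

0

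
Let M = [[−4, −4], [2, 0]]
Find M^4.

M^2 = [[8, 16], [−8, −8]]
M^3 = [[0, −32], [16, 32]]
M^4 = [[−64, 0], [0, −64]]

[[−64, 0], [0, −64]]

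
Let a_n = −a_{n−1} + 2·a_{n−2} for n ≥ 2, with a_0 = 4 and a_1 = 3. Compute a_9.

−167

With companion matrix M = [[−1, 2], [1, 0]], [a_n, a_{n−1}]ᵀ = M·[a_{n−1}, a_{n−2}]ᵀ, so [a_9, a_8]ᵀ = M⁸·[a_1, a_0]ᵀ.
M⁸ = [[171, −170], [−85, 86]], giving [a_9, a_8]ᵀ = [[−167], [89]].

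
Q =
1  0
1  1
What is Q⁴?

[[1, 0], [4, 1]]

Q = I + N where N = [[0, 0], [1, 0]] is strictly lower-triangular, so N² = 0.
(I + N)⁴ = I + 4·N = [[1, 0], [4, 1]].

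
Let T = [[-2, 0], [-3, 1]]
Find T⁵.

[[-32, 0], [-33, 1]]

tr T = -1 and det T = -2, so the characteristic polynomial is λ² − (-1)λ + (-2) with roots -2 and 1.
Eigenvectors give P = [[1, 0], [1, -1]] with P⁻¹ = [[1, 0], [1, -1]], and T = P·diag(-2, 1)·P⁻¹.
Then T⁵ = P·diag(-32, 1)·P⁻¹ = [[-32, 0], [-32, -1]] · [[1, 0], [1, -1]] = [[-32, 0], [-33, 1]].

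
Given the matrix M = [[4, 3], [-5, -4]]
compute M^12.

M² = I (check: tr M = 0 and det M = -1), so M^12 = I since 12 is even.

[[1, 0], [0, 1]]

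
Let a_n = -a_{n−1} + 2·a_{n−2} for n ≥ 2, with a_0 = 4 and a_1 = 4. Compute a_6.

With companion matrix C = [[-1, 2], [1, 0]], [a_n, a_{n−1}]ᵀ = C·[a_{n−1}, a_{n−2}]ᵀ, so [a_6, a_5]ᵀ = C⁵·[a_1, a_0]ᵀ.
C⁵ = [[-21, 22], [11, -10]], giving [a_6, a_5]ᵀ = [[4], [4]].

4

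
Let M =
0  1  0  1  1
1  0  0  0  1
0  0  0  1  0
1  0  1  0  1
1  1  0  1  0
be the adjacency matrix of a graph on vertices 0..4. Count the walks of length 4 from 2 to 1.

2

The number of length-4 walks from vertex 2 to vertex 1 is entry (2,1) of M⁴, where M is the adjacency matrix.
M² = [[3, 1, 1, 1, 2], [1, 2, 0, 2, 1], [1, 0, 1, 0, 1], [1, 2, 0, 3, 1], [2, 1, 1, 1, 3]]
M³ = [[4, 5, 1, 6, 5], [5, 2, 2, 2, 5], [1, 2, 0, 3, 1], [6, 2, 3, 2, 6], [5, 5, 1, 6, 4]]
M⁴ = [[16, 9, 6, 10, 15], [9, 10, 2, 12, 9], [6, 2, 3, 2, 6], [10, 12, 2, 15, 10], [15, 9, 6, 10, 16]]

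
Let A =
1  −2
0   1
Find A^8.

A = I + N where N = [[0, −2], [0, 0]] is strictly upper-triangular, so N^2 = 0.
(I + N)^8 = I + 8·N = [[1, −16], [0, 1]].

[[1, −16], [0, 1]]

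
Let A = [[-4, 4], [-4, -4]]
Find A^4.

A^2 = [[0, -32], [32, 0]]
A^3 = [[128, 128], [-128, 128]]
A^4 = [[-1024, 0], [0, -1024]]

[[-1024, 0], [0, -1024]]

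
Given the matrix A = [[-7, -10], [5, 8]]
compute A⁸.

tr A = 1 and det A = -6, so the characteristic polynomial is λ² − (1)λ + (-6) with roots 3 and -2.
Eigenvectors give P = [[1, -2], [-1, 1]] with P⁻¹ = [[-1, -2], [-1, -1]], and A = P·diag(3, -2)·P⁻¹.
Then A⁸ = P·diag(6561, 256)·P⁻¹ = [[6561, -512], [-6561, 256]] · [[-1, -2], [-1, -1]] = [[-6049, -12610], [6305, 12866]].

[[-6049, -12610], [6305, 12866]]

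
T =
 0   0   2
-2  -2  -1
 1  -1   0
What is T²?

[[2, -2, 0], [3, 5, -2], [2, 2, 3]]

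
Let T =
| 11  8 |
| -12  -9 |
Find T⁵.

tr T = 2 and det T = -3, so the characteristic polynomial is λ² − (2)λ + (-3) with roots -1 and 3.
Eigenvectors give P = [[-2, -1], [3, 1]] with P⁻¹ = [[1, 1], [-3, -2]], and T = P·diag(-1, 3)·P⁻¹.
Then T⁵ = P·diag(-1, 243)·P⁻¹ = [[2, -243], [-3, 243]] · [[1, 1], [-3, -2]] = [[731, 488], [-732, -489]].

[[731, 488], [-732, -489]]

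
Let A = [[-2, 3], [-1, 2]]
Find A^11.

[[-2, 3], [-1, 2]]

A² = I (check: tr A = 0 and det A = -1), so A^11 = A since 11 is odd.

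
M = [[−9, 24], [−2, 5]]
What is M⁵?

tr M = −4 and det M = 3, so the characteristic polynomial is λ² − (−4)λ + (3) with roots −1 and −3.
Eigenvectors give P = [[3, −4], [1, −1]] with P⁻¹ = [[−1, 4], [−1, 3]], and M = P·diag(−1, −3)·P⁻¹.
Then M⁵ = P·diag(−1, −243)·P⁻¹ = [[−3, 972], [−1, 243]] · [[−1, 4], [−1, 3]] = [[−969, 2904], [−242, 725]].

[[−969, 2904], [−242, 725]]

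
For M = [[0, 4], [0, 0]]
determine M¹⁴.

[[0, 0], [0, 0]]

M is strictly triangular, hence nilpotent: M² = 0, so M¹⁴ = 0.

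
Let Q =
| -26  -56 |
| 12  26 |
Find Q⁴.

[[16, 0], [0, 16]]

tr Q = 0 and det Q = -4, so the characteristic polynomial is λ² − (0)λ + (-4) with roots 2 and -2.
Eigenvectors give P = [[-2, 7], [1, -3]] with P⁻¹ = [[3, 7], [1, 2]], and Q = P·diag(2, -2)·P⁻¹.
Then Q⁴ = P·diag(16, 16)·P⁻¹ = [[-32, 112], [16, -48]] · [[3, 7], [1, 2]] = [[16, 0], [0, 16]].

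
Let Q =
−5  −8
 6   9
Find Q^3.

[[−77, −104], [78, 105]]

tr Q = 4 and det Q = 3, so the characteristic polynomial is λ² − (4)λ + (3) with roots 3 and 1.
Eigenvectors give P = [[−1, 4], [1, −3]] with P⁻¹ = [[3, 4], [1, 1]], and Q = P·diag(3, 1)·P⁻¹.
Then Q^3 = P·diag(27, 1)·P⁻¹ = [[−27, 4], [27, −3]] · [[3, 4], [1, 1]] = [[−77, −104], [78, 105]].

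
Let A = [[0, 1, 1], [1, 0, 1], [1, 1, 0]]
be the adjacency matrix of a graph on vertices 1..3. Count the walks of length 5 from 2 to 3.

The number of length-5 walks from vertex 2 to vertex 3 is entry (2,3) of A⁵, where A is the adjacency matrix.
A² = [[2, 1, 1], [1, 2, 1], [1, 1, 2]]
A³ = [[2, 3, 3], [3, 2, 3], [3, 3, 2]]
A⁴ = [[6, 5, 5], [5, 6, 5], [5, 5, 6]]
A⁵ = [[10, 11, 11], [11, 10, 11], [11, 11, 10]]

11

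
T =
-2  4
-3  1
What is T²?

[[-8, -4], [3, -11]]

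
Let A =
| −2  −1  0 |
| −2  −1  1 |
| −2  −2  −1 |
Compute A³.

[[−16, −7, 4], [−6, −1, 3], [−30, −14, 7]]

A² = [[6, 3, −1], [4, 1, −2], [10, 6, −1]]
A³ = [[−16, −7, 4], [−6, −1, 3], [−30, −14, 7]]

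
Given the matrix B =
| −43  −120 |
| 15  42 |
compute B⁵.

[[−2443, −6600], [825, 2232]]

tr B = −1 and det B = −6, so the characteristic polynomial is λ² − (−1)λ + (−6) with roots 2 and −3.
Eigenvectors give P = [[−8, −3], [3, 1]] with P⁻¹ = [[1, 3], [−3, −8]], and B = P·diag(2, −3)·P⁻¹.
Then B⁵ = P·diag(32, −243)·P⁻¹ = [[−256, 729], [96, −243]] · [[1, 3], [−3, −8]] = [[−2443, −6600], [825, 2232]].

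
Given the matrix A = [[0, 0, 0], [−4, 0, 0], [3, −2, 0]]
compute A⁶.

A is strictly triangular, hence nilpotent: A³ = 0, so A⁶ = 0.

[[0, 0, 0], [0, 0, 0], [0, 0, 0]]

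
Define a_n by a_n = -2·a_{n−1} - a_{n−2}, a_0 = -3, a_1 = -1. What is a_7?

With companion matrix A = [[-2, -1], [1, 0]], [a_n, a_{n−1}]ᵀ = A·[a_{n−1}, a_{n−2}]ᵀ, so [a_7, a_6]ᵀ = A⁶·[a_1, a_0]ᵀ.
A⁶ = [[7, 6], [-6, -5]], giving [a_7, a_6]ᵀ = [[-25], [21]].

-25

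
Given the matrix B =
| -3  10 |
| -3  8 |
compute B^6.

[[-3261, 6650], [-1995, 4054]]

tr B = 5 and det B = 6, so the characteristic polynomial is λ² − (5)λ + (6) with roots 3 and 2.
Eigenvectors give P = [[5, -2], [3, -1]] with P⁻¹ = [[-1, 2], [-3, 5]], and B = P·diag(3, 2)·P⁻¹.
Then B^6 = P·diag(729, 64)·P⁻¹ = [[3645, -128], [2187, -64]] · [[-1, 2], [-3, 5]] = [[-3261, 6650], [-1995, 4054]].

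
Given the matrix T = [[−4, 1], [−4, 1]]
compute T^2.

[[12, −3], [12, −3]]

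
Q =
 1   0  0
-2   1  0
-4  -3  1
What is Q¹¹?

Q = I + N where N = [[0, 0, 0], [-2, 0, 0], [-4, -3, 0]] is strictly lower-triangular, so N³ = 0.
(I + N)¹¹ = I + 11·N + 55·N² = [[1, 0, 0], [-22, 1, 0], [286, -33, 1]].

[[1, 0, 0], [-22, 1, 0], [286, -33, 1]]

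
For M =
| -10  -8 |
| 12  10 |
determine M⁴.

[[16, 0], [0, 16]]

tr M = 0 and det M = -4, so the characteristic polynomial is λ² − (0)λ + (-4) with roots 2 and -2.
Eigenvectors give P = [[-2, -1], [3, 1]] with P⁻¹ = [[1, 1], [-3, -2]], and M = P·diag(2, -2)·P⁻¹.
Then M⁴ = P·diag(16, 16)·P⁻¹ = [[-32, -16], [48, 16]] · [[1, 1], [-3, -2]] = [[16, 0], [0, 16]].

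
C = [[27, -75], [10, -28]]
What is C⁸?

tr C = -1 and det C = -6, so the characteristic polynomial is λ² − (-1)λ + (-6) with roots 2 and -3.
Eigenvectors give P = [[3, 5], [1, 2]] with P⁻¹ = [[2, -5], [-1, 3]], and C = P·diag(2, -3)·P⁻¹.
Then C⁸ = P·diag(256, 6561)·P⁻¹ = [[768, 32805], [256, 13122]] · [[2, -5], [-1, 3]] = [[-31269, 94575], [-12610, 38086]].

[[-31269, 94575], [-12610, 38086]]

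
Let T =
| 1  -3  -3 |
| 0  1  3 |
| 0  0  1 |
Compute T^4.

[[1, -12, -66], [0, 1, 12], [0, 0, 1]]

T = I + N where N = [[0, -3, -3], [0, 0, 3], [0, 0, 0]] is strictly upper-triangular, so N^3 = 0.
(I + N)^4 = I + 4·N + 6·N^2 = [[1, -12, -66], [0, 1, 12], [0, 0, 1]].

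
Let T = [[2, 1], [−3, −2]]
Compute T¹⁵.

T² = I (check: tr T = 0 and det T = −1), so T¹⁵ = T since 15 is odd.

[[2, 1], [−3, −2]]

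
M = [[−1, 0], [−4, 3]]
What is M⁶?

tr M = 2 and det M = −3, so the characteristic polynomial is λ² − (2)λ + (−3) with roots 3 and −1.
Eigenvectors give P = [[0, 1], [−1, 1]] with P⁻¹ = [[1, −1], [1, 0]], and M = P·diag(3, −1)·P⁻¹.
Then M⁶ = P·diag(729, 1)·P⁻¹ = [[0, 1], [−729, 1]] · [[1, −1], [1, 0]] = [[1, 0], [−728, 729]].

[[1, 0], [−728, 729]]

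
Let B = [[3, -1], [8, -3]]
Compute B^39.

[[3, -1], [8, -3]]

B² = I (check: tr B = 0 and det B = -1), so B^39 = B since 39 is odd.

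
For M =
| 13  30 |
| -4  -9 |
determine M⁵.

tr M = 4 and det M = 3, so the characteristic polynomial is λ² − (4)λ + (3) with roots 1 and 3.
Eigenvectors give P = [[-5, -3], [2, 1]] with P⁻¹ = [[1, 3], [-2, -5]], and M = P·diag(1, 3)·P⁻¹.
Then M⁵ = P·diag(1, 243)·P⁻¹ = [[-5, -729], [2, 243]] · [[1, 3], [-2, -5]] = [[1453, 3630], [-484, -1209]].

[[1453, 3630], [-484, -1209]]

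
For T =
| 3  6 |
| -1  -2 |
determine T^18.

[[3, 6], [-1, -2]]

T² = T (a projection; rank 1, trace 1), so T^18 = T.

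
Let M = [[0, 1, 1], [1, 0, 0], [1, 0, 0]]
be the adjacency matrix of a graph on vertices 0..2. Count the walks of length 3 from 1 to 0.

The number of length-3 walks from vertex 1 to vertex 0 is entry (1,0) of M³, where M is the adjacency matrix.
M² = [[2, 0, 0], [0, 1, 1], [0, 1, 1]]
M³ = [[0, 2, 2], [2, 0, 0], [2, 0, 0]]

2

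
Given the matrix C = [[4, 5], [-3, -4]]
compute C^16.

[[1, 0], [0, 1]]

C² = I (check: tr C = 0 and det C = -1), so C^16 = I since 16 is even.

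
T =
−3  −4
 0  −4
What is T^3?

[[−27, −148], [0, −64]]

T^2 = [[9, 28], [0, 16]]
T^3 = [[−27, −148], [0, −64]]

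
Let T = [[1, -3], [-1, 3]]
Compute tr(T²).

16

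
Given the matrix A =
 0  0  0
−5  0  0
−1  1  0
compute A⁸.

[[0, 0, 0], [0, 0, 0], [0, 0, 0]]

A is strictly triangular, hence nilpotent: A³ = 0, so A⁸ = 0.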